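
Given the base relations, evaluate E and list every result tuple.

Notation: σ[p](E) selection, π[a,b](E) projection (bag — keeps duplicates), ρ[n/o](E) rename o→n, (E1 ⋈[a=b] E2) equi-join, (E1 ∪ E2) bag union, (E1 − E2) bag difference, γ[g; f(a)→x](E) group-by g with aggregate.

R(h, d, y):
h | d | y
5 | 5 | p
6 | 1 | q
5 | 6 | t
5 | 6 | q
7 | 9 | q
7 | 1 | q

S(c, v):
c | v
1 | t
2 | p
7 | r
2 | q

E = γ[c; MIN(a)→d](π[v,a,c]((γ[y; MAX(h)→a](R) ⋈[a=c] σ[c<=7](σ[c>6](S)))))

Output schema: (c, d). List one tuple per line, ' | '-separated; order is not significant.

Row counts bottom-up:
  R → 6
  γ[y; MAX(h)→a](R) → 3
  S → 4
  σ[c>6](S) → 1
  σ[c<=7](σ[c>6](S)) → 1
  (γ[y; MAX(h)→a](R) ⋈[a=c] σ[c<=7](σ[c>6](S))) → 1
  π[v,a,c]((γ[y; MAX(h)→a](R) ⋈[a=c] σ[c<=7](σ[c>6](S)))) → 1
  γ[c; MIN(a)→d](π[v,a,c]((γ[y; MAX(h)→a](R) ⋈[a=c] σ[c<=7](σ[c>6](S))))) → 1

== RESULT ==
c | d
7 | 7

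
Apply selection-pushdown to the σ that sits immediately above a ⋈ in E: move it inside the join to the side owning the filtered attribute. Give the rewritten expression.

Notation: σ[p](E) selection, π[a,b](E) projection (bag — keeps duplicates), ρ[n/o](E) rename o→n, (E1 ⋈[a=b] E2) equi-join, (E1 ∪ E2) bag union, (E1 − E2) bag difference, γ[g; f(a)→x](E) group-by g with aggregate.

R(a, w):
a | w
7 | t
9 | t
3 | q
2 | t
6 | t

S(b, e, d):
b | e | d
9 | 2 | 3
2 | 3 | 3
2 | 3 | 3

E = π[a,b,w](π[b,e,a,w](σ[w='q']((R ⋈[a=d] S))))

σ filters on w, owned by the left side.
E' = π[a,b,w](π[b,e,a,w]((σ[w='q'](R) ⋈[a=d] S)))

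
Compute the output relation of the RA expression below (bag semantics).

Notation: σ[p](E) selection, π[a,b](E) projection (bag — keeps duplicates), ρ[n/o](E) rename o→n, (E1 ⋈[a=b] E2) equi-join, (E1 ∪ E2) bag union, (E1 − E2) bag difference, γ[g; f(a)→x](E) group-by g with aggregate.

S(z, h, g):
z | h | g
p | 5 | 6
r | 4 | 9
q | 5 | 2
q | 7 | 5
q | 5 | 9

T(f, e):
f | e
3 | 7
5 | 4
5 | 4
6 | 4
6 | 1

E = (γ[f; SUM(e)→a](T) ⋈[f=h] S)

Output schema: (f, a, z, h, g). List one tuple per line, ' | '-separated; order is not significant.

Stepwise |·|:
  T → 5
  γ[f; SUM(e)→a](T) → 3
  S → 5
  (γ[f; SUM(e)→a](T) ⋈[f=h] S) → 3

== RESULT ==
f | a | z | h | g
5 | 8 | p | 5 | 6
5 | 8 | q | 5 | 2
5 | 8 | q | 5 | 9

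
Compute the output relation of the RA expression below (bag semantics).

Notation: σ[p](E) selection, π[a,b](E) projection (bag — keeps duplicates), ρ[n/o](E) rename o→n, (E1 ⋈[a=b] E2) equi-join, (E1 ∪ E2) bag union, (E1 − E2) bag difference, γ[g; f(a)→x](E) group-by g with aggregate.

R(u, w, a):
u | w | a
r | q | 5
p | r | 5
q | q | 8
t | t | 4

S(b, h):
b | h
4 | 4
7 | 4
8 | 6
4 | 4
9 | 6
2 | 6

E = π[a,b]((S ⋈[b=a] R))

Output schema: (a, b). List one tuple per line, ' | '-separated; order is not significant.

Row counts bottom-up:
  S → 6
  R → 4
  (S ⋈[b=a] R) → 3
  π[a,b]((S ⋈[b=a] R)) → 3

== RESULT ==
a | b
4 | 4
4 | 4
8 | 8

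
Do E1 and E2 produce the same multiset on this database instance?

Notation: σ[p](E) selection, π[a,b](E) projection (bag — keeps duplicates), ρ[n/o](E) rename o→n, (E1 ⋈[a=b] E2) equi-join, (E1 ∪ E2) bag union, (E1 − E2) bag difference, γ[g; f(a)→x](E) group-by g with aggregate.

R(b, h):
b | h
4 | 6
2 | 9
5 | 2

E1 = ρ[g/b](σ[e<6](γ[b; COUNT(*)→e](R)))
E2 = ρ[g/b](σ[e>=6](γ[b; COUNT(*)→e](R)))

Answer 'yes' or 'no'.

E1 row counts bottom-up:
  R → 3
  γ[b; COUNT(*)→e](R) → 3
  σ[e<6](γ[b; COUNT(*)→e](R)) → 3
  ρ[g/b](σ[e<6](γ[b; COUNT(*)→e](R))) → 3
E2 row counts bottom-up:
  R → 3
  γ[b; COUNT(*)→e](R) → 3
  σ[e>=6](γ[b; COUNT(*)→e](R)) → 0
  ρ[g/b](σ[e>=6](γ[b; COUNT(*)→e](R))) → 0

E1 result:
g | e
2 | 1
4 | 1
5 | 1
E2 result:
g | e
(0 rows)
Witness: (5, 1) appears 1× in E1 but 0× in E2.

no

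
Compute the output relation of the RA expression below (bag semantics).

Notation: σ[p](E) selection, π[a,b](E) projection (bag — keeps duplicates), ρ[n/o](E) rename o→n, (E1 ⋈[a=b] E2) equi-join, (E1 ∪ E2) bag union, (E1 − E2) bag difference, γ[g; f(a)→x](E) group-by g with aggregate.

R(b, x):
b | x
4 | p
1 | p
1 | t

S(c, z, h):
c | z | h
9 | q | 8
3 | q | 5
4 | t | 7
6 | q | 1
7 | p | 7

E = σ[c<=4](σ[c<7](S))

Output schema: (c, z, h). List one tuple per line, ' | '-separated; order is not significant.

Stepwise |·|:
  S → 5
  σ[c<7](S) → 3
  σ[c<=4](σ[c<7](S)) → 2

== RESULT ==
c | z | h
3 | q | 5
4 | t | 7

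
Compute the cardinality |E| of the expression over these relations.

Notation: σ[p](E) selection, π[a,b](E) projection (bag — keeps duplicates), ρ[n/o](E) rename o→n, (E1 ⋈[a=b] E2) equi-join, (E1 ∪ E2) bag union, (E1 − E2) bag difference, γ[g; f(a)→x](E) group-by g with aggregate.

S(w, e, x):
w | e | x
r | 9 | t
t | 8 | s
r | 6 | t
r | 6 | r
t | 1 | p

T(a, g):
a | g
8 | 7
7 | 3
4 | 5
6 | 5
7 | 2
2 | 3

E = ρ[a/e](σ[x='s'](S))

Per-node cardinality:
  S → 5
  σ[x='s'](S) → 1
  ρ[a/e](σ[x='s'](S)) → 1

|E| = 1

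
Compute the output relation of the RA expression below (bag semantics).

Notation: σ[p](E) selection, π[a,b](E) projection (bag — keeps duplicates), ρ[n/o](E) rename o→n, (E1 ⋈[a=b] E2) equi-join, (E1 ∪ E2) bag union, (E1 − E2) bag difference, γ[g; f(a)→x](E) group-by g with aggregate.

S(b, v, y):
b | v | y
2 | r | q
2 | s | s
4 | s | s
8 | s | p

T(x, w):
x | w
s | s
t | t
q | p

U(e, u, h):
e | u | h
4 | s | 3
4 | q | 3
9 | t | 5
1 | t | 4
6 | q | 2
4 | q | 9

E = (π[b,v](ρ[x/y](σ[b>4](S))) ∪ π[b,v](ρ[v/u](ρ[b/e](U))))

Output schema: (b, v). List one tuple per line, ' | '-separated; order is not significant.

Stepwise |·|:
  S → 4
  σ[b>4](S) → 1
  ρ[x/y](σ[b>4](S)) → 1
  π[b,v](ρ[x/y](σ[b>4](S))) → 1
  U → 6
  ρ[b/e](U) → 6
  ρ[v/u](ρ[b/e](U)) → 6
  π[b,v](ρ[v/u](ρ[b/e](U))) → 6
  (π[b,v](ρ[x/y](σ[b>4](S))) ∪ π[b,v](ρ[v/u](ρ[b/e](U)))) → 7

== RESULT ==
b | v
1 | t
4 | q
4 | q
4 | s
6 | q
8 | s
9 | t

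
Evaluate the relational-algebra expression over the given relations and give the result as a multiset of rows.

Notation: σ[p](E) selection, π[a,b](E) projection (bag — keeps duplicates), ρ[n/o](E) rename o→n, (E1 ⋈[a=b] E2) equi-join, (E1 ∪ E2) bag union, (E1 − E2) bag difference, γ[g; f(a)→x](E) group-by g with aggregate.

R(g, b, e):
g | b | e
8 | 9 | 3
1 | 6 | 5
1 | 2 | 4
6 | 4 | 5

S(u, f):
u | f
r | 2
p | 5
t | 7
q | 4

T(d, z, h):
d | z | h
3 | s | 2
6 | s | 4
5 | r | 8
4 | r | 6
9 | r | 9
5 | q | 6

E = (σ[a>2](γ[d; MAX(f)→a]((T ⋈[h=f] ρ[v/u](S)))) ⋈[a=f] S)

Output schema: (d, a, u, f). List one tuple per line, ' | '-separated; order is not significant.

Stepwise |·|:
  T → 6
  S → 4
  ρ[v/u](S) → 4
  (T ⋈[h=f] ρ[v/u](S)) → 2
  γ[d; MAX(f)→a]((T ⋈[h=f] ρ[v/u](S))) → 2
  σ[a>2](γ[d; MAX(f)→a]((T ⋈[h=f] ρ[v/u](S)))) → 1
  S → 4
  (σ[a>2](γ[d; MAX(f)→a]((T ⋈[h=f] ρ[v/u](S)))) ⋈[a=f] S) → 1

== RESULT ==
d | a | u | f
6 | 4 | q | 4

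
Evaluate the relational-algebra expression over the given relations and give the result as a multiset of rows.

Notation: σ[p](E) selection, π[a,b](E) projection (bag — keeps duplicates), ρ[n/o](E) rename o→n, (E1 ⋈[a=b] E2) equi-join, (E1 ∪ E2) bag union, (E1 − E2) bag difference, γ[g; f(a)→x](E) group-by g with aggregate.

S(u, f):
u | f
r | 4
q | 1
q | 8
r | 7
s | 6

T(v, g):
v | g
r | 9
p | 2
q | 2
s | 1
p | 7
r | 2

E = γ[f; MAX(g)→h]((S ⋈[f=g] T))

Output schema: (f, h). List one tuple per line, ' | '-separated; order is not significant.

Stepwise |·|:
  S → 5
  T → 6
  (S ⋈[f=g] T) → 2
  γ[f; MAX(g)→h]((S ⋈[f=g] T)) → 2

== RESULT ==
f | h
1 | 1
7 | 7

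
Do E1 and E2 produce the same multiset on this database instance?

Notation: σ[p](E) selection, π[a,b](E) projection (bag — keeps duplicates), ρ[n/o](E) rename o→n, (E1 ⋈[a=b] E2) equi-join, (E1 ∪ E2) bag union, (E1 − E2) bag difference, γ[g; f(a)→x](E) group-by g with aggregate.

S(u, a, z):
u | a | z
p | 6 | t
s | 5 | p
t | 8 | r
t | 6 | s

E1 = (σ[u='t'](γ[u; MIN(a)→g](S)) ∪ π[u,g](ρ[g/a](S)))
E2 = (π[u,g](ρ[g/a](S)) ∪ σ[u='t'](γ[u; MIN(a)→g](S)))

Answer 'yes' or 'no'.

E1 row counts bottom-up:
  S → 4
  γ[u; MIN(a)→g](S) → 3
  σ[u='t'](γ[u; MIN(a)→g](S)) → 1
  S → 4
  ρ[g/a](S) → 4
  π[u,g](ρ[g/a](S)) → 4
  (σ[u='t'](γ[u; MIN(a)→g](S)) ∪ π[u,g](ρ[g/a](S))) → 5
E2 row counts bottom-up:
  S → 4
  ρ[g/a](S) → 4
  π[u,g](ρ[g/a](S)) → 4
  S → 4
  γ[u; MIN(a)→g](S) → 3
  σ[u='t'](γ[u; MIN(a)→g](S)) → 1
  (π[u,g](ρ[g/a](S)) ∪ σ[u='t'](γ[u; MIN(a)→g](S))) → 5

E1 and E2 produce the same multiset:
u | g
p | 6
s | 5
t | 6
t | 6
t | 8

yes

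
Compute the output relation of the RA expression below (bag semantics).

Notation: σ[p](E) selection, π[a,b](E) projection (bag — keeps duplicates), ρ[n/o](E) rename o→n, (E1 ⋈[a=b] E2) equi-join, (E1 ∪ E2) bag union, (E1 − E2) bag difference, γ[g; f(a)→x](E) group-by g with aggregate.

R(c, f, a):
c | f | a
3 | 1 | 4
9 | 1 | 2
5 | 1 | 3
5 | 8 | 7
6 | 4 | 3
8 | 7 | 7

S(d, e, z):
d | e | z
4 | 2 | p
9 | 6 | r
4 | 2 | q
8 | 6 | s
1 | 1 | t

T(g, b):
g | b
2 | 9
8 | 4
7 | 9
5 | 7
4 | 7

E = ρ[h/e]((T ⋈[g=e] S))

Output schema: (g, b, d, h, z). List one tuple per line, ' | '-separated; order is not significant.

Stepwise |·|:
  T → 5
  S → 5
  (T ⋈[g=e] S) → 2
  ρ[h/e]((T ⋈[g=e] S)) → 2

== RESULT ==
g | b | d | h | z
2 | 9 | 4 | 2 | p
2 | 9 | 4 | 2 | q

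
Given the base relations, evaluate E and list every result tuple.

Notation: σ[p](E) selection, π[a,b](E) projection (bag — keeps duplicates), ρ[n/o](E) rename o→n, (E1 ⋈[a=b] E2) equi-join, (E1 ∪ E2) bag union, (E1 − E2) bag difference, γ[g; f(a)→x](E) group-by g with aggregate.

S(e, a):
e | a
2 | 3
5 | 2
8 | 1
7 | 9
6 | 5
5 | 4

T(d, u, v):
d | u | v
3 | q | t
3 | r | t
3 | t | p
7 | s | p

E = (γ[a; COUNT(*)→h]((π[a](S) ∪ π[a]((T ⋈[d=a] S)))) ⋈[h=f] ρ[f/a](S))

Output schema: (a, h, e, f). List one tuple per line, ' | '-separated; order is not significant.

Subexpression sizes:
  S → 6
  π[a](S) → 6
  T → 4
  S → 6
  (T ⋈[d=a] S) → 3
  π[a]((T ⋈[d=a] S)) → 3
  (π[a](S) ∪ π[a]((T ⋈[d=a] S))) → 9
  γ[a; COUNT(*)→h]((π[a](S) ∪ π[a]((T ⋈[d=a] S)))) → 6
  S → 6
  ρ[f/a](S) → 6
  (γ[a; COUNT(*)→h]((π[a](S) ∪ π[a]((T ⋈[d=a] S)))) ⋈[h=f] ρ[f/a](S)) → 6

== RESULT ==
a | h | e | f
1 | 1 | 8 | 1
2 | 1 | 8 | 1
3 | 4 | 5 | 4
4 | 1 | 8 | 1
5 | 1 | 8 | 1
9 | 1 | 8 | 1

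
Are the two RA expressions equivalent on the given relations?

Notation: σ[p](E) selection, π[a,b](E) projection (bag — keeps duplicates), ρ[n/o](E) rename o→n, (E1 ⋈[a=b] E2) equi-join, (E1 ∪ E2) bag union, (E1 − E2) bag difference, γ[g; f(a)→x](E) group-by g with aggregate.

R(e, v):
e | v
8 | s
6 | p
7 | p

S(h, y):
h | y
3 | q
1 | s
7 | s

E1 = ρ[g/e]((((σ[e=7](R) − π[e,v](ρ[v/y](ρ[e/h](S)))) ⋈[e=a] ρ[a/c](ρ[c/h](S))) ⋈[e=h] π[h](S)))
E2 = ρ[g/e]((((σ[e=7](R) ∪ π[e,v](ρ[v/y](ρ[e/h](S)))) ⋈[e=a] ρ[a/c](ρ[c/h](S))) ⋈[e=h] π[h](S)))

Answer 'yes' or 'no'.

E1 subexpression sizes:
  R → 3
  σ[e=7](R) → 1
  S → 3
  ρ[e/h](S) → 3
  ρ[v/y](ρ[e/h](S)) → 3
  π[e,v](ρ[v/y](ρ[e/h](S))) → 3
  (σ[e=7](R) − π[e,v](ρ[v/y](ρ[e/h](S)))) → 1
  S → 3
  ρ[c/h](S) → 3
  ρ[a/c](ρ[c/h](S)) → 3
  ((σ[e=7](R) − π[e,v](ρ[v/y](ρ[e/h](S)))) ⋈[e=a] ρ[a/c](ρ[c/h](S))) → 1
  S → 3
  π[h](S) → 3
  (((σ[e=7](R) − π[e,v](ρ[v/y](ρ[e/h](S)))) ⋈[e=a] ρ[a/c](ρ[c/h](S))) ⋈[e=h] π[h](S)) → 1
  ρ[g/e]((((σ[e=7](R) − π[e,v](ρ[v/y](ρ[e/h](S)))) ⋈[e=a] ρ[a/c](ρ[c/h](S))) ⋈[e=h] π[h](S))) → 1
E2 subexpression sizes:
  R → 3
  σ[e=7](R) → 1
  S → 3
  ρ[e/h](S) → 3
  ρ[v/y](ρ[e/h](S)) → 3
  π[e,v](ρ[v/y](ρ[e/h](S))) → 3
  (σ[e=7](R) ∪ π[e,v](ρ[v/y](ρ[e/h](S)))) → 4
  S → 3
  ρ[c/h](S) → 3
  ρ[a/c](ρ[c/h](S)) → 3
  ((σ[e=7](R) ∪ π[e,v](ρ[v/y](ρ[e/h](S)))) ⋈[e=a] ρ[a/c](ρ[c/h](S))) → 4
  S → 3
  π[h](S) → 3
  (((σ[e=7](R) ∪ π[e,v](ρ[v/y](ρ[e/h](S)))) ⋈[e=a] ρ[a/c](ρ[c/h](S))) ⋈[e=h] π[h](S)) → 4
  ρ[g/e]((((σ[e=7](R) ∪ π[e,v](ρ[v/y](ρ[e/h](S)))) ⋈[e=a] ρ[a/c](ρ[c/h](S))) ⋈[e=h] π[h](S))) → 4

E1 result:
g | v | a | y | h
7 | p | 7 | s | 7
E2 result:
g | v | a | y | h
1 | s | 1 | s | 1
3 | q | 3 | q | 3
7 | p | 7 | s | 7
7 | s | 7 | s | 7
Witness: (3, 'q', 3, 'q', 3) appears 0× in E1 but 1× in E2.

no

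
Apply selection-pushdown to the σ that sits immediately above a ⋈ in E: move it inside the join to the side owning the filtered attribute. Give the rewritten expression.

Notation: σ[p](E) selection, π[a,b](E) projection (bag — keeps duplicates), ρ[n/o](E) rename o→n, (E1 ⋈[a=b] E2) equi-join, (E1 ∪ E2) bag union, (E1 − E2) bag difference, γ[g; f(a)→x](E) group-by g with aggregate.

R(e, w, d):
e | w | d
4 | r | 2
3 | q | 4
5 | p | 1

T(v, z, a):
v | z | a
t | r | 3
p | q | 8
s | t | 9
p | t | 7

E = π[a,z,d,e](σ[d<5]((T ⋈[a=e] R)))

σ filters on d, owned by the right side.
E' = π[a,z,d,e]((T ⋈[a=e] σ[d<5](R)))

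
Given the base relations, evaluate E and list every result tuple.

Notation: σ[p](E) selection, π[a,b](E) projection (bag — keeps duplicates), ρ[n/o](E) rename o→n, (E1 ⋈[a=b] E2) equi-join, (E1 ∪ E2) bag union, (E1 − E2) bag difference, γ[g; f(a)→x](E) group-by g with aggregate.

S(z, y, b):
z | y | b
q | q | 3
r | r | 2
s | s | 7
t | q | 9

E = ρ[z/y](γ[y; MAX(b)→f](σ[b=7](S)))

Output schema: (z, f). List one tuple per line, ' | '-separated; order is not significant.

Row counts bottom-up:
  S → 4
  σ[b=7](S) → 1
  γ[y; MAX(b)→f](σ[b=7](S)) → 1
  ρ[z/y](γ[y; MAX(b)→f](σ[b=7](S))) → 1

== RESULT ==
z | f
s | 7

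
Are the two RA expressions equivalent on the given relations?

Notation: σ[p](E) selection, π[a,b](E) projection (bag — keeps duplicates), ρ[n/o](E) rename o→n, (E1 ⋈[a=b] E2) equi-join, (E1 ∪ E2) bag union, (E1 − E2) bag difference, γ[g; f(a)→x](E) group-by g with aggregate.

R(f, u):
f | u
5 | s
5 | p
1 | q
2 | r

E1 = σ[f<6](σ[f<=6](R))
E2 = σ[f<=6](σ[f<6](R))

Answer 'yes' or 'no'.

E1 subexpression sizes:
  R → 4
  σ[f<=6](R) → 4
  σ[f<6](σ[f<=6](R)) → 4
E2 subexpression sizes:
  R → 4
  σ[f<6](R) → 4
  σ[f<=6](σ[f<6](R)) → 4

E1 and E2 produce the same multiset:
f | u
1 | q
2 | r
5 | p
5 | s

yes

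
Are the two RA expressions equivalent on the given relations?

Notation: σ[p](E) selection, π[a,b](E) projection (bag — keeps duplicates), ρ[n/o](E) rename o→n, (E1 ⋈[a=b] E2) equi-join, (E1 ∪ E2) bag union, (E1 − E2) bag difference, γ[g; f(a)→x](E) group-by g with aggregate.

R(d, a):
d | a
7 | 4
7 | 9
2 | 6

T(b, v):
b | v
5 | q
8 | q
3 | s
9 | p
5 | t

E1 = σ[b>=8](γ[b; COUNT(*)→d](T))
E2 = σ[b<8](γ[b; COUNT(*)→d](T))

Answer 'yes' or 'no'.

E1 stepwise |·|:
  T → 5
  γ[b; COUNT(*)→d](T) → 4
  σ[b>=8](γ[b; COUNT(*)→d](T)) → 2
E2 stepwise |·|:
  T → 5
  γ[b; COUNT(*)→d](T) → 4
  σ[b<8](γ[b; COUNT(*)→d](T)) → 2

E1 result:
b | d
8 | 1
9 | 1
E2 result:
b | d
3 | 1
5 | 2
Witness: (3, 1) appears 0× in E1 but 1× in E2.

no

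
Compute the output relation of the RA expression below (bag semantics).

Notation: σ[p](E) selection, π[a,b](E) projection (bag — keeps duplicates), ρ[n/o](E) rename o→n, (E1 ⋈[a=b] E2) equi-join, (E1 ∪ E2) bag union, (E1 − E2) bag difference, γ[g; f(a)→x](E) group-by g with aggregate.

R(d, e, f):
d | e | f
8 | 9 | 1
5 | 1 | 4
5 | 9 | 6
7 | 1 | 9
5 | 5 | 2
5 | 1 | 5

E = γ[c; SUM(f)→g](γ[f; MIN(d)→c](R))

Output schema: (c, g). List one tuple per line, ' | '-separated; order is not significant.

Row counts bottom-up:
  R → 6
  γ[f; MIN(d)→c](R) → 6
  γ[c; SUM(f)→g](γ[f; MIN(d)→c](R)) → 3

== RESULT ==
c | g
5 | 17
7 | 9
8 | 1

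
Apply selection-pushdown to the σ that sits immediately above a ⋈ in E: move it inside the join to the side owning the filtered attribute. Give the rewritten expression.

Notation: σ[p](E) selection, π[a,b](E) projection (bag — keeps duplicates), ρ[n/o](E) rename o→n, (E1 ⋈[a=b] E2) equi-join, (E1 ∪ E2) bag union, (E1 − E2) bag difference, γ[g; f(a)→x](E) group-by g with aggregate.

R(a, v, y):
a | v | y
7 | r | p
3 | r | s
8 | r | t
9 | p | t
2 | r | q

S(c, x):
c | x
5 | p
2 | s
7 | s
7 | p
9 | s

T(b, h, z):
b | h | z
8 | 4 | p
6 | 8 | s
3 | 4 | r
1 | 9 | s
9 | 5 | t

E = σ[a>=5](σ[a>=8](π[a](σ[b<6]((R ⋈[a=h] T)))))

σ filters on b, owned by the right side.
E' = σ[a>=5](σ[a>=8](π[a]((R ⋈[a=h] σ[b<6](T)))))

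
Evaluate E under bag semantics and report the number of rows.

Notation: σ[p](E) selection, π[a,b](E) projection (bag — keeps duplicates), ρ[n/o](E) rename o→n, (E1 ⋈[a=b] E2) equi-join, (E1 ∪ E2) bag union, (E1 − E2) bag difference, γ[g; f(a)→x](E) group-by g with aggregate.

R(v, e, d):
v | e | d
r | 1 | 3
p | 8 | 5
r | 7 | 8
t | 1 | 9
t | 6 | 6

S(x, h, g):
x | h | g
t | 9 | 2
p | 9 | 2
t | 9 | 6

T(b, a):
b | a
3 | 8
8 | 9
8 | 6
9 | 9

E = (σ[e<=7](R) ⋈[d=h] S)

Subexpression sizes:
  R → 5
  σ[e<=7](R) → 4
  S → 3
  (σ[e<=7](R) ⋈[d=h] S) → 3

|E| = 3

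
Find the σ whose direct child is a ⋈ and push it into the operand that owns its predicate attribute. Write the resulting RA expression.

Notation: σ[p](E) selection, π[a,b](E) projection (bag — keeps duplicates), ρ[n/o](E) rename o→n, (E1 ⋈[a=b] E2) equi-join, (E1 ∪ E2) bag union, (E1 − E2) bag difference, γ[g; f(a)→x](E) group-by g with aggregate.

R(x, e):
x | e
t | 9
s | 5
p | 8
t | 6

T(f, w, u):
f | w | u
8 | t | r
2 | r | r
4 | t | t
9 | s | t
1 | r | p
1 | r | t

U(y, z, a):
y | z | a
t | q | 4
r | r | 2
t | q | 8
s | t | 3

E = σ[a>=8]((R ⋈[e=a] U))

σ filters on a, owned by the right side.
E' = (R ⋈[e=a] σ[a>=8](U))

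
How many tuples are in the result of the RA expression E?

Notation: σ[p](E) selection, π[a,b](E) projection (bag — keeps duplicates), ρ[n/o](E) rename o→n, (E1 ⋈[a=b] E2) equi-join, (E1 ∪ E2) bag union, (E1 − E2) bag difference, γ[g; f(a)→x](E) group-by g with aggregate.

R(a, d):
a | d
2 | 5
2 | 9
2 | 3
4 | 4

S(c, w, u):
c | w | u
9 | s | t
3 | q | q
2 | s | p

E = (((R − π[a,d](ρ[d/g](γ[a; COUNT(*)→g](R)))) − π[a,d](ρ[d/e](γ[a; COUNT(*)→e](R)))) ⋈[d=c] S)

Per-node cardinality:
  R → 4
  R → 4
  γ[a; COUNT(*)→g](R) → 2
  ρ[d/g](γ[a; COUNT(*)→g](R)) → 2
  π[a,d](ρ[d/g](γ[a; COUNT(*)→g](R))) → 2
  (R − π[a,d](ρ[d/g](γ[a; COUNT(*)→g](R)))) → 3
  R → 4
  γ[a; COUNT(*)→e](R) → 2
  ρ[d/e](γ[a; COUNT(*)→e](R)) → 2
  π[a,d](ρ[d/e](γ[a; COUNT(*)→e](R))) → 2
  ((R − π[a,d](ρ[d/g](γ[a; COUNT(*)→g](R)))) − π[a,d](ρ[d/e](γ[a; COUNT(*)→e](R)))) → 3
  S → 3
  (((R − π[a,d](ρ[d/g](γ[a; COUNT(*)→g](R)))) − π[a,d](ρ[d/e](γ[a; COUNT(*)→e](R)))) ⋈[d=c] S) → 1

|E| = 1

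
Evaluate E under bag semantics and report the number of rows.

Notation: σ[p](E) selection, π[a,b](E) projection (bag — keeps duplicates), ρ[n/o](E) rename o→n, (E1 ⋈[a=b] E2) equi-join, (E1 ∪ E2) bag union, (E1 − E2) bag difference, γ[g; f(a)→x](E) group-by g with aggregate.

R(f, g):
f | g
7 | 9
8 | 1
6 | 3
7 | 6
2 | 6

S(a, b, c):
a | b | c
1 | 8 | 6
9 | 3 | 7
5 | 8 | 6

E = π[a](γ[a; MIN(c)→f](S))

Row counts bottom-up:
  S → 3
  γ[a; MIN(c)→f](S) → 3
  π[a](γ[a; MIN(c)→f](S)) → 3

|E| = 3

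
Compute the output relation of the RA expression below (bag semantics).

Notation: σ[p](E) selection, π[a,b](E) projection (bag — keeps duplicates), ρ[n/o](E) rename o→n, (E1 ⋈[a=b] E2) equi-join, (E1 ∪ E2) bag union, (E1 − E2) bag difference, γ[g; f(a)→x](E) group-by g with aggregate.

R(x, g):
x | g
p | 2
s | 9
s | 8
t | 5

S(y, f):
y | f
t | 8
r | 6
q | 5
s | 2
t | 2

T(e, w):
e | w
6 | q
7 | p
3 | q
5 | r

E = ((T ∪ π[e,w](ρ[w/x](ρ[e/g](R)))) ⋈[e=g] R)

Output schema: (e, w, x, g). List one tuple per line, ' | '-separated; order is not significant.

Subexpression sizes:
  T → 4
  R → 4
  ρ[e/g](R) → 4
  ρ[w/x](ρ[e/g](R)) → 4
  π[e,w](ρ[w/x](ρ[e/g](R))) → 4
  (T ∪ π[e,w](ρ[w/x](ρ[e/g](R)))) → 8
  R → 4
  ((T ∪ π[e,w](ρ[w/x](ρ[e/g](R)))) ⋈[e=g] R) → 5

== RESULT ==
e | w | x | g
2 | p | p | 2
5 | r | t | 5
5 | t | t | 5
8 | s | s | 8
9 | s | s | 9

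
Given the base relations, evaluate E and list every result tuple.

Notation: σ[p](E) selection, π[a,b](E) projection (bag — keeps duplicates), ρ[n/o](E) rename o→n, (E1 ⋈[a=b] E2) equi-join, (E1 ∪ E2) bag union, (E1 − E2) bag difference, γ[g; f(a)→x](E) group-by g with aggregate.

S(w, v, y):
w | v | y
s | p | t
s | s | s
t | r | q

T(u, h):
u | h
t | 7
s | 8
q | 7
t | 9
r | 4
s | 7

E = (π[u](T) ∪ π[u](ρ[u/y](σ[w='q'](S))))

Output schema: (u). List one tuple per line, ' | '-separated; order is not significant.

Stepwise |·|:
  T → 6
  π[u](T) → 6
  S → 3
  σ[w='q'](S) → 0
  ρ[u/y](σ[w='q'](S)) → 0
  π[u](ρ[u/y](σ[w='q'](S))) → 0
  (π[u](T) ∪ π[u](ρ[u/y](σ[w='q'](S)))) → 6

== RESULT ==
u
q
r
s
s
t
t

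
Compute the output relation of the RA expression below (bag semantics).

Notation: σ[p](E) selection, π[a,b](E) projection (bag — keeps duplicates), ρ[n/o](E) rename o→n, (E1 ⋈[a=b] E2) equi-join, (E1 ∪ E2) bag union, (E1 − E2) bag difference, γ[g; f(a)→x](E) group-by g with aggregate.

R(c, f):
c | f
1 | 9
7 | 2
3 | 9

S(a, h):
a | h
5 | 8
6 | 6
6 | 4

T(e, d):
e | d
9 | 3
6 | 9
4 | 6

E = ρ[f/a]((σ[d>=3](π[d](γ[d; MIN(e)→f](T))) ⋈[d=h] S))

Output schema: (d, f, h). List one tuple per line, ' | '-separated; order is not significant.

Row counts bottom-up:
  T → 3
  γ[d; MIN(e)→f](T) → 3
  π[d](γ[d; MIN(e)→f](T)) → 3
  σ[d>=3](π[d](γ[d; MIN(e)→f](T))) → 3
  S → 3
  (σ[d>=3](π[d](γ[d; MIN(e)→f](T))) ⋈[d=h] S) → 1
  ρ[f/a]((σ[d>=3](π[d](γ[d; MIN(e)→f](T))) ⋈[d=h] S)) → 1

== RESULT ==
d | f | h
6 | 6 | 6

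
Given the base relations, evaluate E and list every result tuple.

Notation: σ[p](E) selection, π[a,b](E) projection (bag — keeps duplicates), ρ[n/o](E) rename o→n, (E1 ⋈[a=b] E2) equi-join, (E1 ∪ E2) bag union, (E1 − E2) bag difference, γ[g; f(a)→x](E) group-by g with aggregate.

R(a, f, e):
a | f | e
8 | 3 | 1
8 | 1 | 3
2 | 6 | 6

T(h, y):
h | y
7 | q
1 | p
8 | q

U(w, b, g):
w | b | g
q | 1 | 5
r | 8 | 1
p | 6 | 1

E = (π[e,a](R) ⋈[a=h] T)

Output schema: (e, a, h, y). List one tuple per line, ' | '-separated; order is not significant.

Row counts bottom-up:
  R → 3
  π[e,a](R) → 3
  T → 3
  (π[e,a](R) ⋈[a=h] T) → 2

== RESULT ==
e | a | h | y
1 | 8 | 8 | q
3 | 8 | 8 | q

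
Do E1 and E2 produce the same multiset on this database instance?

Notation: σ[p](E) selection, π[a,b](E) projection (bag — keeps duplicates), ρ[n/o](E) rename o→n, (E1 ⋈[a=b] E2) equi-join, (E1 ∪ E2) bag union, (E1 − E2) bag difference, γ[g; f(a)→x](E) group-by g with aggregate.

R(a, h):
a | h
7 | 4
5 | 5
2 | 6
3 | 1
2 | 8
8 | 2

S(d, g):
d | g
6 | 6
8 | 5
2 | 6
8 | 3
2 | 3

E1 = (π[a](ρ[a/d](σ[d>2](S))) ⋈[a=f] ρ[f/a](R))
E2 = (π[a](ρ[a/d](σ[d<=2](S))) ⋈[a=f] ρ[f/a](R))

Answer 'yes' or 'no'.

E1 per-node cardinality:
  S → 5
  σ[d>2](S) → 3
  ρ[a/d](σ[d>2](S)) → 3
  π[a](ρ[a/d](σ[d>2](S))) → 3
  R → 6
  ρ[f/a](R) → 6
  (π[a](ρ[a/d](σ[d>2](S))) ⋈[a=f] ρ[f/a](R)) → 2
E2 per-node cardinality:
  S → 5
  σ[d<=2](S) → 2
  ρ[a/d](σ[d<=2](S)) → 2
  π[a](ρ[a/d](σ[d<=2](S))) → 2
  R → 6
  ρ[f/a](R) → 6
  (π[a](ρ[a/d](σ[d<=2](S))) ⋈[a=f] ρ[f/a](R)) → 4

E1 result:
a | f | h
8 | 8 | 2
8 | 8 | 2
E2 result:
a | f | h
2 | 2 | 6
2 | 2 | 6
2 | 2 | 8
2 | 2 | 8
Witness: (8, 8, 2) appears 2× in E1 but 0× in E2.

no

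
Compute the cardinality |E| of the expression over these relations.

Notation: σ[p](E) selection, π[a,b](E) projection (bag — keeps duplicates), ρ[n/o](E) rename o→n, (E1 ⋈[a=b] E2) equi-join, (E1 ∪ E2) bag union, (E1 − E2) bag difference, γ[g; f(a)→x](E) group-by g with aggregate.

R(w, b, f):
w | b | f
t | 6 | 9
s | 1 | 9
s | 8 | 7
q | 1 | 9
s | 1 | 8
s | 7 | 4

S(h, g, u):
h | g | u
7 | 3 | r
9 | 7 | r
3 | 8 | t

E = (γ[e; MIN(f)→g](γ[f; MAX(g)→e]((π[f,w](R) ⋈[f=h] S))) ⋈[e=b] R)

Row counts bottom-up:
  R → 6
  π[f,w](R) → 6
  S → 3
  (π[f,w](R) ⋈[f=h] S) → 4
  γ[f; MAX(g)→e]((π[f,w](R) ⋈[f=h] S)) → 2
  γ[e; MIN(f)→g](γ[f; MAX(g)→e]((π[f,w](R) ⋈[f=h] S))) → 2
  R → 6
  (γ[e; MIN(f)→g](γ[f; MAX(g)→e]((π[f,w](R) ⋈[f=h] S))) ⋈[e=b] R) → 1

|E| = 1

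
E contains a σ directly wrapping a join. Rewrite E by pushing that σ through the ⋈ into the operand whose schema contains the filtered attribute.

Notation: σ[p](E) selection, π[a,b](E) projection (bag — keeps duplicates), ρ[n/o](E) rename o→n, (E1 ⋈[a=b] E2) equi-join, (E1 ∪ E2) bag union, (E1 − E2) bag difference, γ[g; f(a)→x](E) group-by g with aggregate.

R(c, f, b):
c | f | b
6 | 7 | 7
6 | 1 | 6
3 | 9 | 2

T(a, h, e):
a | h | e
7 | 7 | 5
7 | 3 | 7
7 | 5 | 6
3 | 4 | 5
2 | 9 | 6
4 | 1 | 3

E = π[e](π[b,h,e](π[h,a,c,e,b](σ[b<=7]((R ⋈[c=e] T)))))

σ filters on b, owned by the left side.
E' = π[e](π[b,h,e](π[h,a,c,e,b]((σ[b<=7](R) ⋈[c=e] T))))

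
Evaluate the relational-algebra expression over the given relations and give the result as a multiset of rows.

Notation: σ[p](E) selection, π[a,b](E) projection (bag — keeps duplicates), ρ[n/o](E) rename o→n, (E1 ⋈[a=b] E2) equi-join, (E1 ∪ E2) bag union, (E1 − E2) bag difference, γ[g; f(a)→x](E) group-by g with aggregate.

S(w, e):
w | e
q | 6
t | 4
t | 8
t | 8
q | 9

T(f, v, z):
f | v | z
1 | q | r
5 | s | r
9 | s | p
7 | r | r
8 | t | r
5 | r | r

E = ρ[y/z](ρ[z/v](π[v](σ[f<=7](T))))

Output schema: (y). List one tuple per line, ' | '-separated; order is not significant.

Stepwise |·|:
  T → 6
  σ[f<=7](T) → 4
  π[v](σ[f<=7](T)) → 4
  ρ[z/v](π[v](σ[f<=7](T))) → 4
  ρ[y/z](ρ[z/v](π[v](σ[f<=7](T)))) → 4

== RESULT ==
y
q
r
r
s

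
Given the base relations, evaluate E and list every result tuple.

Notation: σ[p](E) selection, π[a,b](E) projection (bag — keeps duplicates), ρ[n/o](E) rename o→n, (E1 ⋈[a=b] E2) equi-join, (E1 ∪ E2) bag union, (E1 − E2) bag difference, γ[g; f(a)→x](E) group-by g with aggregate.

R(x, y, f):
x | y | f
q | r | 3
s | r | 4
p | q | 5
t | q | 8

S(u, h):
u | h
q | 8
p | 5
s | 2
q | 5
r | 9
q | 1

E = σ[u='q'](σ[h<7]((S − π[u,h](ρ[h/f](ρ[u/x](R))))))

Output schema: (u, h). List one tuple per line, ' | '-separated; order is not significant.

Per-node cardinality:
  S → 6
  R → 4
  ρ[u/x](R) → 4
  ρ[h/f](ρ[u/x](R)) → 4
  π[u,h](ρ[h/f](ρ[u/x](R))) → 4
  (S − π[u,h](ρ[h/f](ρ[u/x](R)))) → 5
  σ[h<7]((S − π[u,h](ρ[h/f](ρ[u/x](R))))) → 3
  σ[u='q'](σ[h<7]((S − π[u,h](ρ[h/f](ρ[u/x](R)))))) → 2

== RESULT ==
u | h
q | 1
q | 5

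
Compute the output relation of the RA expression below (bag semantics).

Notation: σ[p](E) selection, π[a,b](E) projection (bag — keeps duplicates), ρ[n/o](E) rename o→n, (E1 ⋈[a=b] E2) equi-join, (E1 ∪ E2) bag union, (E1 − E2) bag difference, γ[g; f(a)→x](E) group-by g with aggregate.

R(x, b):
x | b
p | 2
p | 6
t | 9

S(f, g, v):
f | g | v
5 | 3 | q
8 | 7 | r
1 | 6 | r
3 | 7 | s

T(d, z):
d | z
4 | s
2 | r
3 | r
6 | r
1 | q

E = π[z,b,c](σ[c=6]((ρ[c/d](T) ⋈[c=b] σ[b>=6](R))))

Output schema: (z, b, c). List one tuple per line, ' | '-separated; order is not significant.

Subexpression sizes:
  T → 5
  ρ[c/d](T) → 5
  R → 3
  σ[b>=6](R) → 2
  (ρ[c/d](T) ⋈[c=b] σ[b>=6](R)) → 1
  σ[c=6]((ρ[c/d](T) ⋈[c=b] σ[b>=6](R))) → 1
  π[z,b,c](σ[c=6]((ρ[c/d](T) ⋈[c=b] σ[b>=6](R)))) → 1

== RESULT ==
z | b | c
r | 6 | 6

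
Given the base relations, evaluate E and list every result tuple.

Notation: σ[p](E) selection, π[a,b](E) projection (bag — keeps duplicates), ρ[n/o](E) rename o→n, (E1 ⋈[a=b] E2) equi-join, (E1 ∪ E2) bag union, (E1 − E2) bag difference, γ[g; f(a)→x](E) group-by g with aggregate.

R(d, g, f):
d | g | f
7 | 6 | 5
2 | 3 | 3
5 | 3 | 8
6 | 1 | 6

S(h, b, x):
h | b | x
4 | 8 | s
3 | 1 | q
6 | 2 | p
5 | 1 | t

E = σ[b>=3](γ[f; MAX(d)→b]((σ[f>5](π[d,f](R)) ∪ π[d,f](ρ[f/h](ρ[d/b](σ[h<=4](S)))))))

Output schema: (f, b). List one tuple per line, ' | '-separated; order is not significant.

Subexpression sizes:
  R → 4
  π[d,f](R) → 4
  σ[f>5](π[d,f](R)) → 2
  S → 4
  σ[h<=4](S) → 2
  ρ[d/b](σ[h<=4](S)) → 2
  ρ[f/h](ρ[d/b](σ[h<=4](S))) → 2
  π[d,f](ρ[f/h](ρ[d/b](σ[h<=4](S)))) → 2
  (σ[f>5](π[d,f](R)) ∪ π[d,f](ρ[f/h](ρ[d/b](σ[h<=4](S))))) → 4
  γ[f; MAX(d)→b]((σ[f>5](π[d,f](R)) ∪ π[d,f](ρ[f/h](ρ[d/b](σ[h<=4](S)))))) → 4
  σ[b>=3](γ[f; MAX(d)→b]((σ[f>5](π[d,f](R)) ∪ π[d,f](ρ[f/h](ρ[d/b](σ[h<=4](S))))))) → 3

== RESULT ==
f | b
4 | 8
6 | 6
8 | 5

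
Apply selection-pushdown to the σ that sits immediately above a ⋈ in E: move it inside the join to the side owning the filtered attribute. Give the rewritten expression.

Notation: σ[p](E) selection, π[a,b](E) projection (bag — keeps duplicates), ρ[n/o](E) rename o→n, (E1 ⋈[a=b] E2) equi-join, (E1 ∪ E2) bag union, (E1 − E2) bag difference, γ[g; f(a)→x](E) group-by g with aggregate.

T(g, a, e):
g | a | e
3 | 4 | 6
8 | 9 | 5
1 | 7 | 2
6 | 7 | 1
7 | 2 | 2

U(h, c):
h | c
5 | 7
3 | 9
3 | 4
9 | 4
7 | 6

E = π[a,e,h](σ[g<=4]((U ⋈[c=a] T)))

σ filters on g, owned by the right side.
E' = π[a,e,h]((U ⋈[c=a] σ[g<=4](T)))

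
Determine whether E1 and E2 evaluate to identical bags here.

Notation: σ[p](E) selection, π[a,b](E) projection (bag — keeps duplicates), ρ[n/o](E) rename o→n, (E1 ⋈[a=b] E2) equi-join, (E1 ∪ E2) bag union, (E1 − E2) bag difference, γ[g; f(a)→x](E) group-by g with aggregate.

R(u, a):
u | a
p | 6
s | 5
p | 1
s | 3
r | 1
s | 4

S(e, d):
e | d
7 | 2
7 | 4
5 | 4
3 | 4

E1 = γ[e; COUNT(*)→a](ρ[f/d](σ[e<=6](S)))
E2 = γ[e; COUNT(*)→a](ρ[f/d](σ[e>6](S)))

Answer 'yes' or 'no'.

E1 row counts bottom-up:
  S → 4
  σ[e<=6](S) → 2
  ρ[f/d](σ[e<=6](S)) → 2
  γ[e; COUNT(*)→a](ρ[f/d](σ[e<=6](S))) → 2
E2 row counts bottom-up:
  S → 4
  σ[e>6](S) → 2
  ρ[f/d](σ[e>6](S)) → 2
  γ[e; COUNT(*)→a](ρ[f/d](σ[e>6](S))) → 1

E1 result:
e | a
3 | 1
5 | 1
E2 result:
e | a
7 | 2
Witness: (3, 1) appears 1× in E1 but 0× in E2.

no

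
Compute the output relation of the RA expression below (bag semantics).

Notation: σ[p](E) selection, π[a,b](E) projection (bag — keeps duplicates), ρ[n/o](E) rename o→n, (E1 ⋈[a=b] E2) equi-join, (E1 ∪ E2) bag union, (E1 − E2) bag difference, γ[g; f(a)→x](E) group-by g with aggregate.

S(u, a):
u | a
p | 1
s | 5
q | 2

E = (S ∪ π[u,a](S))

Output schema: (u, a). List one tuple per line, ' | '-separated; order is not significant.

Row counts bottom-up:
  S → 3
  S → 3
  π[u,a](S) → 3
  (S ∪ π[u,a](S)) → 6

== RESULT ==
u | a
p | 1
p | 1
q | 2
q | 2
s | 5
s | 5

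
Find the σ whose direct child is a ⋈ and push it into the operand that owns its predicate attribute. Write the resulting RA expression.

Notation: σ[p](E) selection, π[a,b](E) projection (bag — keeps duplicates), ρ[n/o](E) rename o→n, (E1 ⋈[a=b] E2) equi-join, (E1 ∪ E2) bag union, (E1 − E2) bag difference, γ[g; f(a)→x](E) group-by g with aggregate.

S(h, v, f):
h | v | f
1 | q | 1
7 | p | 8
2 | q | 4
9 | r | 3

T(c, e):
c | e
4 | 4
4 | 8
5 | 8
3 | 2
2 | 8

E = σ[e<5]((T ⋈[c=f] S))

σ filters on e, owned by the left side.
E' = (σ[e<5](T) ⋈[c=f] S)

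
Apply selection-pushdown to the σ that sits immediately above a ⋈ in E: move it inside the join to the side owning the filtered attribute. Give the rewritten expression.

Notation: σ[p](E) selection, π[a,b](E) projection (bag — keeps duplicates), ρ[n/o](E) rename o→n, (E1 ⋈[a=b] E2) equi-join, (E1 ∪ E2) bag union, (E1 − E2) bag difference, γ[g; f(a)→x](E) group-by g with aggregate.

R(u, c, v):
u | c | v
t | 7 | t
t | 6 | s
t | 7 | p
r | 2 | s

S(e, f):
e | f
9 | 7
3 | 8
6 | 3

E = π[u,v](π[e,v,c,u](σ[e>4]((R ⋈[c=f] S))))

σ filters on e, owned by the right side.
E' = π[u,v](π[e,v,c,u]((R ⋈[c=f] σ[e>4](S))))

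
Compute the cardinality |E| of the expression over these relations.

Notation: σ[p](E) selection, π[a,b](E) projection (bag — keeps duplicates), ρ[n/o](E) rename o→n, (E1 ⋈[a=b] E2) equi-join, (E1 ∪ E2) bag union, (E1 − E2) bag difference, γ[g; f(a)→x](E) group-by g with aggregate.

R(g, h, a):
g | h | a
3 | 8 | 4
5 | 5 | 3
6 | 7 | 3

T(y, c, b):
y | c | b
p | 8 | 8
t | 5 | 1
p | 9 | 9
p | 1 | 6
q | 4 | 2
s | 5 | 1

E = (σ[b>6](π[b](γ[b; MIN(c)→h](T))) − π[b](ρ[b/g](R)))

Row counts bottom-up:
  T → 6
  γ[b; MIN(c)→h](T) → 5
  π[b](γ[b; MIN(c)→h](T)) → 5
  σ[b>6](π[b](γ[b; MIN(c)→h](T))) → 2
  R → 3
  ρ[b/g](R) → 3
  π[b](ρ[b/g](R)) → 3
  (σ[b>6](π[b](γ[b; MIN(c)→h](T))) − π[b](ρ[b/g](R))) → 2

|E| = 2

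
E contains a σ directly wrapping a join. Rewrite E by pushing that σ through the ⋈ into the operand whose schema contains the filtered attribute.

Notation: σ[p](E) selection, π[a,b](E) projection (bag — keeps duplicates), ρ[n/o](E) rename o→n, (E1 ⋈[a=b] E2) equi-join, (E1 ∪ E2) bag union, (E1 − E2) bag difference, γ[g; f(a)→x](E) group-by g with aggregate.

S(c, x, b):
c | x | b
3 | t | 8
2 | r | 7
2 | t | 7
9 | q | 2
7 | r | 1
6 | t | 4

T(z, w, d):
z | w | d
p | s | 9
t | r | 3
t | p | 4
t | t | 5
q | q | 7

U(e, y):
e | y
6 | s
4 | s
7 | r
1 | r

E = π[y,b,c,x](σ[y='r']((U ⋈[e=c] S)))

σ filters on y, owned by the left side.
E' = π[y,b,c,x]((σ[y='r'](U) ⋈[e=c] S))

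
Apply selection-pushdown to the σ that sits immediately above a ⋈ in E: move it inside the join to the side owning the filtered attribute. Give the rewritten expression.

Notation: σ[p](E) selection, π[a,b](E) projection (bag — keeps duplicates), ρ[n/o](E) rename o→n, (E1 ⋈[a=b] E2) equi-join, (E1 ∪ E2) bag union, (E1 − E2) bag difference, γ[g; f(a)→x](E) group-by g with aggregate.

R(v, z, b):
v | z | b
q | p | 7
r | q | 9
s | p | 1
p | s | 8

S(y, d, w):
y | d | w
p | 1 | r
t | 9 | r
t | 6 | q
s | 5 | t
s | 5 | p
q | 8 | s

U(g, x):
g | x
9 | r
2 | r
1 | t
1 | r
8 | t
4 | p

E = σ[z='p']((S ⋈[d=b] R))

σ filters on z, owned by the right side.
E' = (S ⋈[d=b] σ[z='p'](R))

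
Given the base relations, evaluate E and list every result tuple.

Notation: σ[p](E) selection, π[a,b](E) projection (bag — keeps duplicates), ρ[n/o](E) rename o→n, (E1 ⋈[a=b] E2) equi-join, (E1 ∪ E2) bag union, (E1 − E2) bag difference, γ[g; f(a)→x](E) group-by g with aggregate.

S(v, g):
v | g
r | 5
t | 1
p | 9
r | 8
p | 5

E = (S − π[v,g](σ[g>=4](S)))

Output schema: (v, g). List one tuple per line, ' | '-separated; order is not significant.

Subexpression sizes:
  S → 5
  S → 5
  σ[g>=4](S) → 4
  π[v,g](σ[g>=4](S)) → 4
  (S − π[v,g](σ[g>=4](S))) → 1

== RESULT ==
v | g
t | 1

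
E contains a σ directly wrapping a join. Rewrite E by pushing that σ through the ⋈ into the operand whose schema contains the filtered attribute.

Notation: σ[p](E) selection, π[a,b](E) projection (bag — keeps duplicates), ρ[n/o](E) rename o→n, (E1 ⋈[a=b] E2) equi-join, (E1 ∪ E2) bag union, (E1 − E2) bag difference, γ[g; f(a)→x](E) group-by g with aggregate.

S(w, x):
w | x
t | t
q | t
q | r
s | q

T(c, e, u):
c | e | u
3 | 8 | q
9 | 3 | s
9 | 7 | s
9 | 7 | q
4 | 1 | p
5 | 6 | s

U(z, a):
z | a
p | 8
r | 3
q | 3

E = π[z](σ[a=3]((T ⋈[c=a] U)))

σ filters on a, owned by the right side.
E' = π[z]((T ⋈[c=a] σ[a=3](U)))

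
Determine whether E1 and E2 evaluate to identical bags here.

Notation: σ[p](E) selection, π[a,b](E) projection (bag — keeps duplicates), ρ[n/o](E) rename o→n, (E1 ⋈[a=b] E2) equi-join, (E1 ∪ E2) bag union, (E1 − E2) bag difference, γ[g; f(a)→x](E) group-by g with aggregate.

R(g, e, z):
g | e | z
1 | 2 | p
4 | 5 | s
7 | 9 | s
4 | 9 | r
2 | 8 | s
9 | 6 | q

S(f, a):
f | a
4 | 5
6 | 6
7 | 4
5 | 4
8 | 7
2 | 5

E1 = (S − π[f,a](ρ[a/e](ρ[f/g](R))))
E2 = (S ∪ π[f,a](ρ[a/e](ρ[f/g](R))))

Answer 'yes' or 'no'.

E1 row counts bottom-up:
  S → 6
  R → 6
  ρ[f/g](R) → 6
  ρ[a/e](ρ[f/g](R)) → 6
  π[f,a](ρ[a/e](ρ[f/g](R))) → 6
  (S − π[f,a](ρ[a/e](ρ[f/g](R)))) → 5
E2 row counts bottom-up:
  S → 6
  R → 6
  ρ[f/g](R) → 6
  ρ[a/e](ρ[f/g](R)) → 6
  π[f,a](ρ[a/e](ρ[f/g](R))) → 6
  (S ∪ π[f,a](ρ[a/e](ρ[f/g](R)))) → 12

E1 result:
f | a
2 | 5
5 | 4
6 | 6
7 | 4
8 | 7
E2 result:
f | a
1 | 2
2 | 5
2 | 8
4 | 5
4 | 5
4 | 9
5 | 4
6 | 6
7 | 4
7 | 9
8 | 7
9 | 6
Witness: (1, 2) appears 0× in E1 but 1× in E2.

no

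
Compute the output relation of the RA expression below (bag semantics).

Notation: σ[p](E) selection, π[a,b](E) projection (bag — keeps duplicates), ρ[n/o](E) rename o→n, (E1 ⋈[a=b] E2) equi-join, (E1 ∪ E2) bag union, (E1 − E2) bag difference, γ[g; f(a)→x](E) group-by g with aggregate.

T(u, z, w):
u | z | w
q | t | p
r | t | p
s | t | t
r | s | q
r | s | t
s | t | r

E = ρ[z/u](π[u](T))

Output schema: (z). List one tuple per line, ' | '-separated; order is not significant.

Subexpression sizes:
  T → 6
  π[u](T) → 6
  ρ[z/u](π[u](T)) → 6

== RESULT ==
z
q
r
r
r
s
s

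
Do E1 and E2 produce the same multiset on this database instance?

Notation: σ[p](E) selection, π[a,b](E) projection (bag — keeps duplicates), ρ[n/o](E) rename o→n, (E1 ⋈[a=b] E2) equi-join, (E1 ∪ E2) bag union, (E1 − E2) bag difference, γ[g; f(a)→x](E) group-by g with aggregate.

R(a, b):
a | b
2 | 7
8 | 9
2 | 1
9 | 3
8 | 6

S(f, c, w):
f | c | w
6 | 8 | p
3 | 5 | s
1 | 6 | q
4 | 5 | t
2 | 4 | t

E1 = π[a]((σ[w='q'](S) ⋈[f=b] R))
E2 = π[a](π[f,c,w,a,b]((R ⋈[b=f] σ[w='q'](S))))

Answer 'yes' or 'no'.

E1 per-node cardinality:
  S → 5
  σ[w='q'](S) → 1
  R → 5
  (σ[w='q'](S) ⋈[f=b] R) → 1
  π[a]((σ[w='q'](S) ⋈[f=b] R)) → 1
E2 per-node cardinality:
  R → 5
  S → 5
  σ[w='q'](S) → 1
  (R ⋈[b=f] σ[w='q'](S)) → 1
  π[f,c,w,a,b]((R ⋈[b=f] σ[w='q'](S))) → 1
  π[a](π[f,c,w,a,b]((R ⋈[b=f] σ[w='q'](S)))) → 1

E1 and E2 produce the same multiset:
a
2

yes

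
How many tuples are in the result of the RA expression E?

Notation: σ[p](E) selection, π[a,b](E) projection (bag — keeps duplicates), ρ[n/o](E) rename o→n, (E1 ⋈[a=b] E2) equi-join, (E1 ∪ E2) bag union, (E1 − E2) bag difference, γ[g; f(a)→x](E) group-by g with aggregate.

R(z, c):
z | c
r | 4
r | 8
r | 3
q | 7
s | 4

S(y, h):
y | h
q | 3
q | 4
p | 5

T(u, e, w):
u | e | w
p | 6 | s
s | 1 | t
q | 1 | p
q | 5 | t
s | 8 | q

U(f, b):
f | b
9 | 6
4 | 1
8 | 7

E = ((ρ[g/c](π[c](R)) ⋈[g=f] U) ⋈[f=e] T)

Stepwise |·|:
  R → 5
  π[c](R) → 5
  ρ[g/c](π[c](R)) → 5
  U → 3
  (ρ[g/c](π[c](R)) ⋈[g=f] U) → 3
  T → 5
  ((ρ[g/c](π[c](R)) ⋈[g=f] U) ⋈[f=e] T) → 1

|E| = 1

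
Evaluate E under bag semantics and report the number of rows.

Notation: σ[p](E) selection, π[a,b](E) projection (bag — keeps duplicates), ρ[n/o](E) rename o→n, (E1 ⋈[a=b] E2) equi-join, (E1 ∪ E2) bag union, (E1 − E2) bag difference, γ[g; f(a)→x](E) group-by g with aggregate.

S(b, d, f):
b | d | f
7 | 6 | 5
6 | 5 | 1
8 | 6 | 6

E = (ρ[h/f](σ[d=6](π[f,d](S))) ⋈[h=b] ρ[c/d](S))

Per-node cardinality:
  S → 3
  π[f,d](S) → 3
  σ[d=6](π[f,d](S)) → 2
  ρ[h/f](σ[d=6](π[f,d](S))) → 2
  S → 3
  ρ[c/d](S) → 3
  (ρ[h/f](σ[d=6](π[f,d](S))) ⋈[h=b] ρ[c/d](S)) → 1

|E| = 1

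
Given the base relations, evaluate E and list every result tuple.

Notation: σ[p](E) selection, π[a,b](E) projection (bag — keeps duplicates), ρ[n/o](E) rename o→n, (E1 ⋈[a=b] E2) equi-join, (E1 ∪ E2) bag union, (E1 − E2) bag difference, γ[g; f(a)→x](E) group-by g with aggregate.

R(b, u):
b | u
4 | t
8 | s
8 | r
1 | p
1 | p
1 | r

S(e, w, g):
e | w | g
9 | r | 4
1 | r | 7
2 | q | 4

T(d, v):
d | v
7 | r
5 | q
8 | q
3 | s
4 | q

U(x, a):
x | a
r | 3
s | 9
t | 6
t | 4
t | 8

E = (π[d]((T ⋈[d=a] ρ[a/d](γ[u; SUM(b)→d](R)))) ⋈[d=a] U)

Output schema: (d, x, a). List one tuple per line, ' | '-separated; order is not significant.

Subexpression sizes:
  T → 5
  R → 6
  γ[u; SUM(b)→d](R) → 4
  ρ[a/d](γ[u; SUM(b)→d](R)) → 4
  (T ⋈[d=a] ρ[a/d](γ[u; SUM(b)→d](R))) → 2
  π[d]((T ⋈[d=a] ρ[a/d](γ[u; SUM(b)→d](R)))) → 2
  U → 5
  (π[d]((T ⋈[d=a] ρ[a/d](γ[u; SUM(b)→d](R)))) ⋈[d=a] U) → 2

== RESULT ==
d | x | a
4 | t | 4
8 | t | 8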